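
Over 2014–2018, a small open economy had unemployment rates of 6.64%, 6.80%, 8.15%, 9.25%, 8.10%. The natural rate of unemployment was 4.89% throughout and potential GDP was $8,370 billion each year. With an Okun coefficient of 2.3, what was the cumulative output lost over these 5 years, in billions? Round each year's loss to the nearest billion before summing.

$2,790 billion

Year 2014: gap = -2.3 × (6.64 - 4.89) = -4.025%, loss ≈ 8370 × 4.025/100 ≈ 337.
Year 2015: gap = -2.3 × (6.8 - 4.89) = -4.393%, loss ≈ 8370 × 4.393/100 ≈ 368.
Year 2016: gap = -2.3 × (8.15 - 4.89) = -7.498%, loss ≈ 8370 × 7.498/100 ≈ 628.
Year 2017: gap = -2.3 × (9.25 - 4.89) = -10.028%, loss ≈ 8370 × 10.028/100 ≈ 839.
Year 2018: gap = -2.3 × (8.1 - 4.89) = -7.383%, loss ≈ 8370 × 7.383/100 ≈ 618.
Total lost output = 337 + 368 + 628 + 839 + 618 = 2790 billion.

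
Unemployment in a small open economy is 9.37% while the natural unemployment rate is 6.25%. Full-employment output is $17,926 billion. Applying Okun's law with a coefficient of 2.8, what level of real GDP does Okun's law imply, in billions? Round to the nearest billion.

Unemployment gap = 9.37 - 6.25 = 3.12 points, so the output gap is -2.8 × 3.12 = -8.736%.
Actual GDP = 17926 × (1 - 8.736/100) = 17926 × 0.91264 ≈ 16360 billion.

$16,360 billion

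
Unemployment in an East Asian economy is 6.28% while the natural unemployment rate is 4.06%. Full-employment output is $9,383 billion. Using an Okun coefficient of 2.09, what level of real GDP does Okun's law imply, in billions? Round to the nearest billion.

$8,948 billion

Unemployment gap = 6.28 - 4.06 = 2.22 points, so the output gap is -2.09 × 2.22 = -4.6398%.
Actual GDP = 9383 × (1 - 4.6398/100) = 9383 × 0.953602 ≈ 8948 billion.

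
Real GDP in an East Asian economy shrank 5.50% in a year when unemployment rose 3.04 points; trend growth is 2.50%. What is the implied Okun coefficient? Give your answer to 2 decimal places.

β ≈ 2.63

Growth form: g_Y = g_Y* - β × Δu, so β = (g_Y* - g_Y)/Δu.
β = (2.5 + 5.5)/3.04 = 8/3.04 = 2.63.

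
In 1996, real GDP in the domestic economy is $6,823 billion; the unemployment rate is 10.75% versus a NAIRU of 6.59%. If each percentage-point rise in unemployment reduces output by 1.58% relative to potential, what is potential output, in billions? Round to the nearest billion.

Unemployment gap = 10.75 - 6.59 = 4.16 points, so output gap = -1.58 × 4.16 = -6.5728%.
Since Y = Y* × (1 + gap/100), Y* = 6823/0.934272 ≈ 7303 billion.

$7,303 billion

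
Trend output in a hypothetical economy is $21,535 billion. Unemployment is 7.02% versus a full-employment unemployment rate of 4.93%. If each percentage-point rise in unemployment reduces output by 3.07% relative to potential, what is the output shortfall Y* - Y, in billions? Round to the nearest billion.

$1,382 billion

Output gap = -3.07 × (7.02 - 4.93) = -3.07 × 2.09 = -6.4163%.
Actual GDP ≈ 21535 × 0.935837 ≈ 20153 billion, so the shortfall is 21535 - 20153 = 1382 billion.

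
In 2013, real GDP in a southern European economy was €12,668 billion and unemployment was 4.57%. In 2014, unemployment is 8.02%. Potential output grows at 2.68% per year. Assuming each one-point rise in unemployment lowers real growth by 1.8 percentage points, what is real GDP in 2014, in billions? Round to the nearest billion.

€12,221 billion

Δu = 8.02 - 4.57 = 3.45 points.
Okun's law (growth form): g_Y = g_Y* - β × Δu = 2.68 - 1.8 × (3.45) = 2.68 - 6.21 = -3.53%.
Real GDP in the next year = 12668 × (1 - 3.53/100) = 12668 × 0.9647 ≈ 12221 billion.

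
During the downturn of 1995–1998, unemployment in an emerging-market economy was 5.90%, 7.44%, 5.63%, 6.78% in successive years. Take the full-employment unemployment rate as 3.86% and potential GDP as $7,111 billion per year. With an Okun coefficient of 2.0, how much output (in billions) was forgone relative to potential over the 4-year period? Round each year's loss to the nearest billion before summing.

Year 1995: gap = -2.0 × (5.9 - 3.86) = -4.08%, loss ≈ 7111 × 4.08/100 ≈ 290.
Year 1996: gap = -2.0 × (7.44 - 3.86) = -7.16%, loss ≈ 7111 × 7.16/100 ≈ 509.
Year 1997: gap = -2.0 × (5.63 - 3.86) = -3.54%, loss ≈ 7111 × 3.54/100 ≈ 252.
Year 1998: gap = -2.0 × (6.78 - 3.86) = -5.84%, loss ≈ 7111 × 5.84/100 ≈ 415.
Total lost output = 290 + 509 + 252 + 415 = 1466 billion.

$1,466 billion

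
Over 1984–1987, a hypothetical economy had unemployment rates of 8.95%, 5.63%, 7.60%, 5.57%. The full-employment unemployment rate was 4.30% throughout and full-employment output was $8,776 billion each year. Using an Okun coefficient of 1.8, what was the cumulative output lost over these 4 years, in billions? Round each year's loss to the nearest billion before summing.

$1,667 billion

Year 1984: gap = -1.8 × (8.95 - 4.3) = -8.37%, loss ≈ 8776 × 8.37/100 ≈ 735.
Year 1985: gap = -1.8 × (5.63 - 4.3) = -2.394%, loss ≈ 8776 × 2.394/100 ≈ 210.
Year 1986: gap = -1.8 × (7.6 - 4.3) = -5.94%, loss ≈ 8776 × 5.94/100 ≈ 521.
Year 1987: gap = -1.8 × (5.57 - 4.3) = -2.286%, loss ≈ 8776 × 2.286/100 ≈ 201.
Total lost output = 735 + 210 + 521 + 201 = 1667 billion.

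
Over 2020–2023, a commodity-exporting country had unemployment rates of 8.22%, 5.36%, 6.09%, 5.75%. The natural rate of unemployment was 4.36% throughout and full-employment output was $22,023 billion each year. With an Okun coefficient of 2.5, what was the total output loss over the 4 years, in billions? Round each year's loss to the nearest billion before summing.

$4,393 billion

Year 2020: gap = -2.5 × (8.22 - 4.36) = -9.65%, loss ≈ 22023 × 9.65/100 ≈ 2125.
Year 2021: gap = -2.5 × (5.36 - 4.36) = -2.5%, loss ≈ 22023 × 2.5/100 ≈ 551.
Year 2022: gap = -2.5 × (6.09 - 4.36) = -4.325%, loss ≈ 22023 × 4.325/100 ≈ 952.
Year 2023: gap = -2.5 × (5.75 - 4.36) = -3.475%, loss ≈ 22023 × 3.475/100 ≈ 765.
Total lost output = 2125 + 551 + 952 + 765 = 4393 billion.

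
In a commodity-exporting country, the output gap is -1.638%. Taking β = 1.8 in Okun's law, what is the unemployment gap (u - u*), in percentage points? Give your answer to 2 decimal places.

0.91 percentage points

Okun's law: output gap = -β × (u - u*), so u - u* = -(output gap)/β.
u - u* = -(-1.638)/1.8 = 0.91 percentage points.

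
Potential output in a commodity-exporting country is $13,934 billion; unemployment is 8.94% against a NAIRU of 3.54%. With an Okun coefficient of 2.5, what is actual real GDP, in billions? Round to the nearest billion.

$12,053 billion

Unemployment gap = 8.94 - 3.54 = 5.4 points, so the output gap is -2.5 × 5.4 = -13.5%.
Actual GDP = 13934 × (1 - 13.5/100) = 13934 × 0.865 ≈ 12053 billion.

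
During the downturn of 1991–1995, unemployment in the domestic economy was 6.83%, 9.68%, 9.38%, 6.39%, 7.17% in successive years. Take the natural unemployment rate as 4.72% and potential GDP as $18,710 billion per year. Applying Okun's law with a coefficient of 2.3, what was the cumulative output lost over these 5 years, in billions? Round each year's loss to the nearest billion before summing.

Year 1991: gap = -2.3 × (6.83 - 4.72) = -4.853%, loss ≈ 18710 × 4.853/100 ≈ 908.
Year 1992: gap = -2.3 × (9.68 - 4.72) = -11.408%, loss ≈ 18710 × 11.408/100 ≈ 2134.
Year 1993: gap = -2.3 × (9.38 - 4.72) = -10.718%, loss ≈ 18710 × 10.718/100 ≈ 2005.
Year 1994: gap = -2.3 × (6.39 - 4.72) = -3.841%, loss ≈ 18710 × 3.841/100 ≈ 719.
Year 1995: gap = -2.3 × (7.17 - 4.72) = -5.635%, loss ≈ 18710 × 5.635/100 ≈ 1054.
Total lost output = 908 + 2134 + 2005 + 719 + 1054 = 6820 billion.

$6,820 billion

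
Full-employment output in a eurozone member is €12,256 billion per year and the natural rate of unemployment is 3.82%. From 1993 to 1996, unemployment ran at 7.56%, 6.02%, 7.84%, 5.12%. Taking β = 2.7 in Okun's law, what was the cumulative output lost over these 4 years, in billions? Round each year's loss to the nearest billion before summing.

€3,726 billion

Year 1993: gap = -2.7 × (7.56 - 3.82) = -10.098%, loss ≈ 12256 × 10.098/100 ≈ 1238.
Year 1994: gap = -2.7 × (6.02 - 3.82) = -5.94%, loss ≈ 12256 × 5.94/100 ≈ 728.
Year 1995: gap = -2.7 × (7.84 - 3.82) = -10.854%, loss ≈ 12256 × 10.854/100 ≈ 1330.
Year 1996: gap = -2.7 × (5.12 - 3.82) = -3.51%, loss ≈ 12256 × 3.51/100 ≈ 430.
Total lost output = 1238 + 728 + 1330 + 430 = 3726 billion.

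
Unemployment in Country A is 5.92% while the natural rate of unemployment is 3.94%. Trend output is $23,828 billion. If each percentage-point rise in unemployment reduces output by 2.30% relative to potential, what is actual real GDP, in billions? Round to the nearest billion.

$22,743 billion

Unemployment gap = 5.92 - 3.94 = 1.98 points, so the output gap is -2.3 × 1.98 = -4.554%.
Actual GDP = 23828 × (1 - 4.554/100) = 23828 × 0.95446 ≈ 22743 billion.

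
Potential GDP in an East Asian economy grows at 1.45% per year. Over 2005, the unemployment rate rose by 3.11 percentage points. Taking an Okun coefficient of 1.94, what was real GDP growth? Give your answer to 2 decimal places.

-4.58%

Growth-rate Okun's law: g_Y = g_Y* - β × Δu.
g_Y = 1.45 - 1.94 × (3.11) = 1.45 - 6.0334 = -4.5834%, i.e. -4.58% to 2 d.p.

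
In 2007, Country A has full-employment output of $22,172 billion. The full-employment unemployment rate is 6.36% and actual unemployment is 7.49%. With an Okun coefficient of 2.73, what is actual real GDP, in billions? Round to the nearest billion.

Unemployment gap = 7.49 - 6.36 = 1.13 points, so the output gap is -2.73 × 1.13 = -3.0849%.
Actual GDP = 22172 × (1 - 3.0849/100) = 22172 × 0.969151 ≈ 21488 billion.

$21,488 billion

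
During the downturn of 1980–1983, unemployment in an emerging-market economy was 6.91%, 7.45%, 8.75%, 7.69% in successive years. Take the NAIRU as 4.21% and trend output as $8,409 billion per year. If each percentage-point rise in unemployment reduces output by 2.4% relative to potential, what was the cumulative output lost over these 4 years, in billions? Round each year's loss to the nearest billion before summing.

Year 1980: gap = -2.4 × (6.91 - 4.21) = -6.48%, loss ≈ 8409 × 6.48/100 ≈ 545.
Year 1981: gap = -2.4 × (7.45 - 4.21) = -7.776%, loss ≈ 8409 × 7.776/100 ≈ 654.
Year 1982: gap = -2.4 × (8.75 - 4.21) = -10.896%, loss ≈ 8409 × 10.896/100 ≈ 916.
Year 1983: gap = -2.4 × (7.69 - 4.21) = -8.352%, loss ≈ 8409 × 8.352/100 ≈ 702.
Total lost output = 545 + 654 + 916 + 702 = 2817 billion.

$2,817 billion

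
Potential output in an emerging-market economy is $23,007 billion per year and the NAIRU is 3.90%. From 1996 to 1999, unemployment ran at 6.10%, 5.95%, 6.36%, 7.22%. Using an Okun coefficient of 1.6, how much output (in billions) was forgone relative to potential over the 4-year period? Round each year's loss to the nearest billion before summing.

$3,693 billion

Year 1996: gap = -1.6 × (6.1 - 3.9) = -3.52%, loss ≈ 23007 × 3.52/100 ≈ 810.
Year 1997: gap = -1.6 × (5.95 - 3.9) = -3.28%, loss ≈ 23007 × 3.28/100 ≈ 755.
Year 1998: gap = -1.6 × (6.36 - 3.9) = -3.936%, loss ≈ 23007 × 3.936/100 ≈ 906.
Year 1999: gap = -1.6 × (7.22 - 3.9) = -5.312%, loss ≈ 23007 × 5.312/100 ≈ 1222.
Total lost output = 810 + 755 + 906 + 1222 = 3693 billion.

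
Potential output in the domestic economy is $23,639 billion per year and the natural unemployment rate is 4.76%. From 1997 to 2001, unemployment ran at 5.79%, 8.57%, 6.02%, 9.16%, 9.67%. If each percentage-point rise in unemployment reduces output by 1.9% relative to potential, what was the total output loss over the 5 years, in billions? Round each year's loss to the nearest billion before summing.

$6,921 billion

Year 1997: gap = -1.9 × (5.79 - 4.76) = -1.957%, loss ≈ 23639 × 1.957/100 ≈ 463.
Year 1998: gap = -1.9 × (8.57 - 4.76) = -7.239%, loss ≈ 23639 × 7.239/100 ≈ 1711.
Year 1999: gap = -1.9 × (6.02 - 4.76) = -2.394%, loss ≈ 23639 × 2.394/100 ≈ 566.
Year 2000: gap = -1.9 × (9.16 - 4.76) = -8.36%, loss ≈ 23639 × 8.36/100 ≈ 1976.
Year 2001: gap = -1.9 × (9.67 - 4.76) = -9.329%, loss ≈ 23639 × 9.329/100 ≈ 2205.
Total lost output = 463 + 1711 + 566 + 1976 + 2205 = 6921 billion.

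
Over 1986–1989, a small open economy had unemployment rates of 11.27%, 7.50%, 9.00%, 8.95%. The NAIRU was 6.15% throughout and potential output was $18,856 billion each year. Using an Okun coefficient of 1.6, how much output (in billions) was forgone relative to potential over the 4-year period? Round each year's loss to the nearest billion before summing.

$3,657 billion

Year 1986: gap = -1.6 × (11.27 - 6.15) = -8.192%, loss ≈ 18856 × 8.192/100 ≈ 1545.
Year 1987: gap = -1.6 × (7.5 - 6.15) = -2.16%, loss ≈ 18856 × 2.16/100 ≈ 407.
Year 1988: gap = -1.6 × (9 - 6.15) = -4.56%, loss ≈ 18856 × 4.56/100 ≈ 860.
Year 1989: gap = -1.6 × (8.95 - 6.15) = -4.48%, loss ≈ 18856 × 4.48/100 ≈ 845.
Total lost output = 1545 + 407 + 860 + 845 = 3657 billion.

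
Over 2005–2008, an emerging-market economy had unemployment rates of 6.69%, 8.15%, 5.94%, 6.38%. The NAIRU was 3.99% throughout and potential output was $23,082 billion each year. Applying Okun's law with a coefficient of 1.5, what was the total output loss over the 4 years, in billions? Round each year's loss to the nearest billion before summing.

Year 2005: gap = -1.5 × (6.69 - 3.99) = -4.05%, loss ≈ 23082 × 4.05/100 ≈ 935.
Year 2006: gap = -1.5 × (8.15 - 3.99) = -6.24%, loss ≈ 23082 × 6.24/100 ≈ 1440.
Year 2007: gap = -1.5 × (5.94 - 3.99) = -2.925%, loss ≈ 23082 × 2.925/100 ≈ 675.
Year 2008: gap = -1.5 × (6.38 - 3.99) = -3.585%, loss ≈ 23082 × 3.585/100 ≈ 827.
Total lost output = 935 + 1440 + 675 + 827 = 3877 billion.

$3,877 billion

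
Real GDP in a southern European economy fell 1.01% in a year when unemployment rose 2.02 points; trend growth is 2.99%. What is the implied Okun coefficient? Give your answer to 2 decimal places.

Growth form: g_Y = g_Y* - β × Δu, so β = (g_Y* - g_Y)/Δu.
β = (2.99 + 1.01)/2.02 = 4/2.02 = 1.98.

β ≈ 1.98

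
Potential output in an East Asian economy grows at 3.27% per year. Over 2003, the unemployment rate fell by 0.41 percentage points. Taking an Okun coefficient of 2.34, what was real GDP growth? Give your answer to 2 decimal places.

4.23%

Growth-rate Okun's law: g_Y = g_Y* - β × Δu.
g_Y = 3.27 - 2.34 × (-0.41) = 3.27 + 0.9594 = 4.2294%, i.e. 4.23% to 2 d.p.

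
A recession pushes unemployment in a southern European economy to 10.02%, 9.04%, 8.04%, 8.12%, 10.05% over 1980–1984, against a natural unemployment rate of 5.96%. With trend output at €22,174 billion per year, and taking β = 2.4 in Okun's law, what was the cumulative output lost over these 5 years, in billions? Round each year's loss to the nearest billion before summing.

Year 1980: gap = -2.4 × (10.02 - 5.96) = -9.744%, loss ≈ 22174 × 9.744/100 ≈ 2161.
Year 1981: gap = -2.4 × (9.04 - 5.96) = -7.392%, loss ≈ 22174 × 7.392/100 ≈ 1639.
Year 1982: gap = -2.4 × (8.04 - 5.96) = -4.992%, loss ≈ 22174 × 4.992/100 ≈ 1107.
Year 1983: gap = -2.4 × (8.12 - 5.96) = -5.184%, loss ≈ 22174 × 5.184/100 ≈ 1150.
Year 1984: gap = -2.4 × (10.05 - 5.96) = -9.816%, loss ≈ 22174 × 9.816/100 ≈ 2177.
Total lost output = 2161 + 1639 + 1107 + 1150 + 2177 = 8234 billion.

€8,234 billion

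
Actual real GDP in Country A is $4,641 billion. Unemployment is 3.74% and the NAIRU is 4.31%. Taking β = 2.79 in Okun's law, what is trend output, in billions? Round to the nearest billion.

$4,568 billion

Unemployment gap = 3.74 - 4.31 = -0.57 points, so output gap = -2.79 × (-0.57) = 1.5903%.
Since Y = Y* × (1 + gap/100), Y* = 4641/1.015903 ≈ 4568 billion.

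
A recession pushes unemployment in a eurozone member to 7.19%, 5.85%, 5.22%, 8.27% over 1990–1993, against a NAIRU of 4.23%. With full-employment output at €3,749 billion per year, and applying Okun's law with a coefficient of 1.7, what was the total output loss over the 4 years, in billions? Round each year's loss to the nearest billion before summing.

€612 billion

Year 1990: gap = -1.7 × (7.19 - 4.23) = -5.032%, loss ≈ 3749 × 5.032/100 ≈ 189.
Year 1991: gap = -1.7 × (5.85 - 4.23) = -2.754%, loss ≈ 3749 × 2.754/100 ≈ 103.
Year 1992: gap = -1.7 × (5.22 - 4.23) = -1.683%, loss ≈ 3749 × 1.683/100 ≈ 63.
Year 1993: gap = -1.7 × (8.27 - 4.23) = -6.868%, loss ≈ 3749 × 6.868/100 ≈ 257.
Total lost output = 189 + 103 + 63 + 257 = 612 billion.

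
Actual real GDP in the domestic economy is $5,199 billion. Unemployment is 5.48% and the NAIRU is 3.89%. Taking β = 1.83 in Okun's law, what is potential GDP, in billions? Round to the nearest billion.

$5,355 billion

Unemployment gap = 5.48 - 3.89 = 1.59 points, so output gap = -1.83 × 1.59 = -2.9097%.
Since Y = Y* × (1 + gap/100), Y* = 5199/0.970903 ≈ 5355 billion.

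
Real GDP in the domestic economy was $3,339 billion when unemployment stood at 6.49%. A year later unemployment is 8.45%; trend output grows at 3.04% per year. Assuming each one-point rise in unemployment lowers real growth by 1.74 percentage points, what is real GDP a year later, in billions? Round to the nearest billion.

Δu = 8.45 - 6.49 = 1.96 points.
Okun's law (growth form): g_Y = g_Y* - β × Δu = 3.04 - 1.74 × (1.96) = 3.04 - 3.4104 = -0.3704%.
Real GDP in the next year = 3339 × (1 - 0.3704/100) = 3339 × 0.996296 ≈ 3327 billion.

$3,327 billion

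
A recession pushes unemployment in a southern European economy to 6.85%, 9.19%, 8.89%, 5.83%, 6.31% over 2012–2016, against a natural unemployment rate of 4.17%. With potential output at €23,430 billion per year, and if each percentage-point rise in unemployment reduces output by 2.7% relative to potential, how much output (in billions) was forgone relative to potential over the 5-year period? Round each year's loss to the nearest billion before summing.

Year 2012: gap = -2.7 × (6.85 - 4.17) = -7.236%, loss ≈ 23430 × 7.236/100 ≈ 1695.
Year 2013: gap = -2.7 × (9.19 - 4.17) = -13.554%, loss ≈ 23430 × 13.554/100 ≈ 3176.
Year 2014: gap = -2.7 × (8.89 - 4.17) = -12.744%, loss ≈ 23430 × 12.744/100 ≈ 2986.
Year 2015: gap = -2.7 × (5.83 - 4.17) = -4.482%, loss ≈ 23430 × 4.482/100 ≈ 1050.
Year 2016: gap = -2.7 × (6.31 - 4.17) = -5.778%, loss ≈ 23430 × 5.778/100 ≈ 1354.
Total lost output = 1695 + 3176 + 2986 + 1050 + 1354 = 10261 billion.

€10,261 billion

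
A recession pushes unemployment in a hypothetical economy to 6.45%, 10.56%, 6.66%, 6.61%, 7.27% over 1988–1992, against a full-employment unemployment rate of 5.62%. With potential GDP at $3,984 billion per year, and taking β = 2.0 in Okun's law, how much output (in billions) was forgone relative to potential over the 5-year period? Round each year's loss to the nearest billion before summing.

$753 billion

Year 1988: gap = -2.0 × (6.45 - 5.62) = -1.66%, loss ≈ 3984 × 1.66/100 ≈ 66.
Year 1989: gap = -2.0 × (10.56 - 5.62) = -9.88%, loss ≈ 3984 × 9.88/100 ≈ 394.
Year 1990: gap = -2.0 × (6.66 - 5.62) = -2.08%, loss ≈ 3984 × 2.08/100 ≈ 83.
Year 1991: gap = -2.0 × (6.61 - 5.62) = -1.98%, loss ≈ 3984 × 1.98/100 ≈ 79.
Year 1992: gap = -2.0 × (7.27 - 5.62) = -3.3%, loss ≈ 3984 × 3.3/100 ≈ 131.
Total lost output = 66 + 394 + 83 + 79 + 131 = 753 billion.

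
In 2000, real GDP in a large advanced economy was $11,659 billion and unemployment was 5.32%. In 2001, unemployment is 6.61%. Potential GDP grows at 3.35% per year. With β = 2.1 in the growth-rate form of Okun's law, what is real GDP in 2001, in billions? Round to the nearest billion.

Δu = 6.61 - 5.32 = 1.29 points.
Okun's law (growth form): g_Y = g_Y* - β × Δu = 3.35 - 2.1 × (1.29) = 3.35 - 2.709 = 0.641%.
Real GDP in the next year = 11659 × (1 + 0.641/100) = 11659 × 1.00641 ≈ 11734 billion.

$11,734 billion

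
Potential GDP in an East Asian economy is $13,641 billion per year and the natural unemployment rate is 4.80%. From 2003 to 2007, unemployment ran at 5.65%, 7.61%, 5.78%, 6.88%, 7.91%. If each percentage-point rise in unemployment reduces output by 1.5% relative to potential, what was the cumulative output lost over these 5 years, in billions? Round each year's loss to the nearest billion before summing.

Year 2003: gap = -1.5 × (5.65 - 4.8) = -1.275%, loss ≈ 13641 × 1.275/100 ≈ 174.
Year 2004: gap = -1.5 × (7.61 - 4.8) = -4.215%, loss ≈ 13641 × 4.215/100 ≈ 575.
Year 2005: gap = -1.5 × (5.78 - 4.8) = -1.47%, loss ≈ 13641 × 1.47/100 ≈ 201.
Year 2006: gap = -1.5 × (6.88 - 4.8) = -3.12%, loss ≈ 13641 × 3.12/100 ≈ 426.
Year 2007: gap = -1.5 × (7.91 - 4.8) = -4.665%, loss ≈ 13641 × 4.665/100 ≈ 636.
Total lost output = 174 + 575 + 201 + 426 + 636 = 2012 billion.

$2,012 billion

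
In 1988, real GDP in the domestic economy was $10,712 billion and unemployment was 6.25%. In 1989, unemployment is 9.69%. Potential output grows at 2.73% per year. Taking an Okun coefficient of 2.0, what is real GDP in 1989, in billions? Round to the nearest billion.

$10,267 billion

Δu = 9.69 - 6.25 = 3.44 points.
Okun's law (growth form): g_Y = g_Y* - β × Δu = 2.73 - 2.0 × (3.44) = 2.73 - 6.88 = -4.15%.
Real GDP in the next year = 10712 × (1 - 4.15/100) = 10712 × 0.9585 ≈ 10267 billion.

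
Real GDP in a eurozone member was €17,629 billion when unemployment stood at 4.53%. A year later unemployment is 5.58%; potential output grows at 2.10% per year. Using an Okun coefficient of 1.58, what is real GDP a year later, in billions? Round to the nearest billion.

€17,707 billion

Δu = 5.58 - 4.53 = 1.05 points.
Okun's law (growth form): g_Y = g_Y* - β × Δu = 2.10 - 1.58 × (1.05) = 2.1 - 1.659 = 0.441%.
Real GDP in the next year = 17629 × (1 + 0.441/100) = 17629 × 1.00441 ≈ 17707 billion.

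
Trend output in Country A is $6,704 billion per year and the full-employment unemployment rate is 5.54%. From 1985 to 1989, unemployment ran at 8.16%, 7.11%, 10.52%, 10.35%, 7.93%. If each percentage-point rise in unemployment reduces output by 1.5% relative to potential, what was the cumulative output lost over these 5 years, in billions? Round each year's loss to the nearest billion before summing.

$1,646 billion

Year 1985: gap = -1.5 × (8.16 - 5.54) = -3.93%, loss ≈ 6704 × 3.93/100 ≈ 263.
Year 1986: gap = -1.5 × (7.11 - 5.54) = -2.355%, loss ≈ 6704 × 2.355/100 ≈ 158.
Year 1987: gap = -1.5 × (10.52 - 5.54) = -7.47%, loss ≈ 6704 × 7.47/100 ≈ 501.
Year 1988: gap = -1.5 × (10.35 - 5.54) = -7.215%, loss ≈ 6704 × 7.215/100 ≈ 484.
Year 1989: gap = -1.5 × (7.93 - 5.54) = -3.585%, loss ≈ 6704 × 3.585/100 ≈ 240.
Total lost output = 263 + 158 + 501 + 484 + 240 = 1646 billion.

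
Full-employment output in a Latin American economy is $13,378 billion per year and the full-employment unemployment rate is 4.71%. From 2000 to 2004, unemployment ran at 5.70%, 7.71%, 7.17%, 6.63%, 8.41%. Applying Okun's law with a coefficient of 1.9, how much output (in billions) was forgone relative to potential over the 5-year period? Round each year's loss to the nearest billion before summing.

Year 2000: gap = -1.9 × (5.7 - 4.71) = -1.881%, loss ≈ 13378 × 1.881/100 ≈ 252.
Year 2001: gap = -1.9 × (7.71 - 4.71) = -5.7%, loss ≈ 13378 × 5.7/100 ≈ 763.
Year 2002: gap = -1.9 × (7.17 - 4.71) = -4.674%, loss ≈ 13378 × 4.674/100 ≈ 625.
Year 2003: gap = -1.9 × (6.63 - 4.71) = -3.648%, loss ≈ 13378 × 3.648/100 ≈ 488.
Year 2004: gap = -1.9 × (8.41 - 4.71) = -7.03%, loss ≈ 13378 × 7.03/100 ≈ 940.
Total lost output = 252 + 763 + 625 + 488 + 940 = 3068 billion.

$3,068 billion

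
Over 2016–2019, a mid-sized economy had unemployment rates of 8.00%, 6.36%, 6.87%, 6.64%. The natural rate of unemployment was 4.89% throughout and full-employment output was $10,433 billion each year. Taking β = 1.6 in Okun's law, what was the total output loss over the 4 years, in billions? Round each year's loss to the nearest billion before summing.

Year 2016: gap = -1.6 × (8 - 4.89) = -4.976%, loss ≈ 10433 × 4.976/100 ≈ 519.
Year 2017: gap = -1.6 × (6.36 - 4.89) = -2.352%, loss ≈ 10433 × 2.352/100 ≈ 245.
Year 2018: gap = -1.6 × (6.87 - 4.89) = -3.168%, loss ≈ 10433 × 3.168/100 ≈ 331.
Year 2019: gap = -1.6 × (6.64 - 4.89) = -2.8%, loss ≈ 10433 × 2.8/100 ≈ 292.
Total lost output = 519 + 245 + 331 + 292 = 1387 billion.

$1,387 billion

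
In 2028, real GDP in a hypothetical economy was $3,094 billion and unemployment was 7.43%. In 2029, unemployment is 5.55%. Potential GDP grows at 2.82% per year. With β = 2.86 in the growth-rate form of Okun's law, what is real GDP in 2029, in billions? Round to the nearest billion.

$3,348 billion

Δu = 5.55 - 7.43 = -1.88 points.
Okun's law (growth form): g_Y = g_Y* - β × Δu = 2.82 - 2.86 × (-1.88) = 2.82 + 5.3768 = 8.1968%.
Real GDP in the next year = 3094 × (1 + 8.1968/100) = 3094 × 1.081968 ≈ 3348 billion.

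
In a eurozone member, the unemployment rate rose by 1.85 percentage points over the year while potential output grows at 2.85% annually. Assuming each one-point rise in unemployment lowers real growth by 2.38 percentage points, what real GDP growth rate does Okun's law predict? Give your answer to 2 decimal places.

-1.55%

Growth-rate Okun's law: g_Y = g_Y* - β × Δu.
g_Y = 2.85 - 2.38 × (1.85) = 2.85 - 4.403 = -1.553%, i.e. -1.55% to 2 d.p.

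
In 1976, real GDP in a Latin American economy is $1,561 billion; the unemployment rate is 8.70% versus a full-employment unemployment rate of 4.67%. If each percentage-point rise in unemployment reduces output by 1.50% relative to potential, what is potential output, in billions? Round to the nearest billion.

Unemployment gap = 8.7 - 4.67 = 4.03 points, so output gap = -1.5 × 4.03 = -6.045%.
Since Y = Y* × (1 + gap/100), Y* = 1561/0.93955 ≈ 1661 billion.

$1,661 billion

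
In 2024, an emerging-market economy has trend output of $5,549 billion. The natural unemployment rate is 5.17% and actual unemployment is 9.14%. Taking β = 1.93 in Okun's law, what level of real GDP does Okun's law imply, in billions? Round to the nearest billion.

Unemployment gap = 9.14 - 5.17 = 3.97 points, so the output gap is -1.93 × 3.97 = -7.6621%.
Actual GDP = 5549 × (1 - 7.6621/100) = 5549 × 0.923379 ≈ 5124 billion.

$5,124 billion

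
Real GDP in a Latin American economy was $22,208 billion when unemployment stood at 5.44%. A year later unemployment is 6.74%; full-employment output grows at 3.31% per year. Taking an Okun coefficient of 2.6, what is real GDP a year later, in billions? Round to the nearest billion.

$22,192 billion

Δu = 6.74 - 5.44 = 1.3 points.
Okun's law (growth form): g_Y = g_Y* - β × Δu = 3.31 - 2.6 × (1.30) = 3.31 - 3.38 = -0.07%.
Real GDP in the next year = 22208 × (1 - 0.07/100) = 22208 × 0.9993 ≈ 22192 billion.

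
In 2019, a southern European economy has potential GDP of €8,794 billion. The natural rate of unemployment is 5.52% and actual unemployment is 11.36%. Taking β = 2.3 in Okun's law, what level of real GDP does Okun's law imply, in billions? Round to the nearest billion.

€7,613 billion

Unemployment gap = 11.36 - 5.52 = 5.84 points, so the output gap is -2.3 × 5.84 = -13.432%.
Actual GDP = 8794 × (1 - 13.432/100) = 8794 × 0.86568 ≈ 7613 billion.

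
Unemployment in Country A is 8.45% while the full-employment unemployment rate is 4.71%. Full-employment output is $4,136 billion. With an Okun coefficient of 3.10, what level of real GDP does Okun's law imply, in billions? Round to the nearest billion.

$3,656 billion

Unemployment gap = 8.45 - 4.71 = 3.74 points, so the output gap is -3.1 × 3.74 = -11.594%.
Actual GDP = 4136 × (1 - 11.594/100) = 4136 × 0.88406 ≈ 3656 billion.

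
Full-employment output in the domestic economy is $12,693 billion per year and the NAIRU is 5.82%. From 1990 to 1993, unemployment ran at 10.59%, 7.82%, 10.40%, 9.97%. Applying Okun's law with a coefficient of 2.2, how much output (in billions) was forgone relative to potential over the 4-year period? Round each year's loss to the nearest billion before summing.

$4,328 billion

Year 1990: gap = -2.2 × (10.59 - 5.82) = -10.494%, loss ≈ 12693 × 10.494/100 ≈ 1332.
Year 1991: gap = -2.2 × (7.82 - 5.82) = -4.4%, loss ≈ 12693 × 4.4/100 ≈ 558.
Year 1992: gap = -2.2 × (10.4 - 5.82) = -10.076%, loss ≈ 12693 × 10.076/100 ≈ 1279.
Year 1993: gap = -2.2 × (9.97 - 5.82) = -9.13%, loss ≈ 12693 × 9.13/100 ≈ 1159.
Total lost output = 1332 + 558 + 1279 + 1159 = 4328 billion.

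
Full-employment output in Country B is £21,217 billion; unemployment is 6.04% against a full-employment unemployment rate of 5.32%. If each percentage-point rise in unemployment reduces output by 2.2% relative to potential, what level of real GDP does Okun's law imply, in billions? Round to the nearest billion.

Unemployment gap = 6.04 - 5.32 = 0.72 points, so the output gap is -2.2 × 0.72 = -1.584%.
Actual GDP = 21217 × (1 - 1.584/100) = 21217 × 0.98416 ≈ 20881 billion.

£20,881 billion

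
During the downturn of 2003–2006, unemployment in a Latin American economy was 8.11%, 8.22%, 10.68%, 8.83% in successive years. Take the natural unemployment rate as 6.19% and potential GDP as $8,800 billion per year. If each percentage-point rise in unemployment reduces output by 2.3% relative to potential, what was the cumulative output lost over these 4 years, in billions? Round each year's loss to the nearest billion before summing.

$2,243 billion

Year 2003: gap = -2.3 × (8.11 - 6.19) = -4.416%, loss ≈ 8800 × 4.416/100 ≈ 389.
Year 2004: gap = -2.3 × (8.22 - 6.19) = -4.669%, loss ≈ 8800 × 4.669/100 ≈ 411.
Year 2005: gap = -2.3 × (10.68 - 6.19) = -10.327%, loss ≈ 8800 × 10.327/100 ≈ 909.
Year 2006: gap = -2.3 × (8.83 - 6.19) = -6.072%, loss ≈ 8800 × 6.072/100 ≈ 534.
Total lost output = 389 + 411 + 909 + 534 = 2243 billion.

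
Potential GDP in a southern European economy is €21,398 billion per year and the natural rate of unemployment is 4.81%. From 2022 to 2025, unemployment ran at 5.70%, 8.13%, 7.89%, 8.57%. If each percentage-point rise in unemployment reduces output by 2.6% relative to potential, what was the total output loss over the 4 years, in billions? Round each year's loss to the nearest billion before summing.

€6,148 billion

Year 2022: gap = -2.6 × (5.7 - 4.81) = -2.314%, loss ≈ 21398 × 2.314/100 ≈ 495.
Year 2023: gap = -2.6 × (8.13 - 4.81) = -8.632%, loss ≈ 21398 × 8.632/100 ≈ 1847.
Year 2024: gap = -2.6 × (7.89 - 4.81) = -8.008%, loss ≈ 21398 × 8.008/100 ≈ 1714.
Year 2025: gap = -2.6 × (8.57 - 4.81) = -9.776%, loss ≈ 21398 × 9.776/100 ≈ 2092.
Total lost output = 495 + 1847 + 1714 + 2092 = 6148 billion.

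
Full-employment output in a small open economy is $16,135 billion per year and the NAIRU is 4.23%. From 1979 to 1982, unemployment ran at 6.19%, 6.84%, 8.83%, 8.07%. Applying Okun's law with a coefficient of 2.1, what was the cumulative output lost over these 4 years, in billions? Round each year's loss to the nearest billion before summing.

Year 1979: gap = -2.1 × (6.19 - 4.23) = -4.116%, loss ≈ 16135 × 4.116/100 ≈ 664.
Year 1980: gap = -2.1 × (6.84 - 4.23) = -5.481%, loss ≈ 16135 × 5.481/100 ≈ 884.
Year 1981: gap = -2.1 × (8.83 - 4.23) = -9.66%, loss ≈ 16135 × 9.66/100 ≈ 1559.
Year 1982: gap = -2.1 × (8.07 - 4.23) = -8.064%, loss ≈ 16135 × 8.064/100 ≈ 1301.
Total lost output = 664 + 884 + 1559 + 1301 = 4408 billion.

$4,408 billion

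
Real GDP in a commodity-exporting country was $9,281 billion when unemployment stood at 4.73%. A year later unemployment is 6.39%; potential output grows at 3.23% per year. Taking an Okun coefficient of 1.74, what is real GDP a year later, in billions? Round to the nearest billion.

$9,313 billion

Δu = 6.39 - 4.73 = 1.66 points.
Okun's law (growth form): g_Y = g_Y* - β × Δu = 3.23 - 1.74 × (1.66) = 3.23 - 2.8884 = 0.3416%.
Real GDP in the next year = 9281 × (1 + 0.3416/100) = 9281 × 1.003416 ≈ 9313 billion.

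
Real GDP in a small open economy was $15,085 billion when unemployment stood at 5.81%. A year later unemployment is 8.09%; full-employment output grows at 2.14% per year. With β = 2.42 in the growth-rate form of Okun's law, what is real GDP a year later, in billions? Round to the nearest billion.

$14,575 billion

Δu = 8.09 - 5.81 = 2.28 points.
Okun's law (growth form): g_Y = g_Y* - β × Δu = 2.14 - 2.42 × (2.28) = 2.14 - 5.5176 = -3.3776%.
Real GDP in the next year = 15085 × (1 - 3.3776/100) = 15085 × 0.966224 ≈ 14575 billion.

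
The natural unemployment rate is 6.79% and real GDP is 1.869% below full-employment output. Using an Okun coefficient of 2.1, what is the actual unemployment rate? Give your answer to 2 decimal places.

7.68%

From Okun's law, u - u* = -(output gap)/β = -(-1.869)/2.1 = 0.89 points.
So u = 6.79 + 0.89 = 7.68%.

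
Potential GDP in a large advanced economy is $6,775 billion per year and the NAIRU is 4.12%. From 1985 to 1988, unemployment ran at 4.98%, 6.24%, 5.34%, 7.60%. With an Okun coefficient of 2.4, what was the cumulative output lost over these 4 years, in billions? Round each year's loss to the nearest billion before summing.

$1,249 billion

Year 1985: gap = -2.4 × (4.98 - 4.12) = -2.064%, loss ≈ 6775 × 2.064/100 ≈ 140.
Year 1986: gap = -2.4 × (6.24 - 4.12) = -5.088%, loss ≈ 6775 × 5.088/100 ≈ 345.
Year 1987: gap = -2.4 × (5.34 - 4.12) = -2.928%, loss ≈ 6775 × 2.928/100 ≈ 198.
Year 1988: gap = -2.4 × (7.6 - 4.12) = -8.352%, loss ≈ 6775 × 8.352/100 ≈ 566.
Total lost output = 140 + 345 + 198 + 566 = 1249 billion.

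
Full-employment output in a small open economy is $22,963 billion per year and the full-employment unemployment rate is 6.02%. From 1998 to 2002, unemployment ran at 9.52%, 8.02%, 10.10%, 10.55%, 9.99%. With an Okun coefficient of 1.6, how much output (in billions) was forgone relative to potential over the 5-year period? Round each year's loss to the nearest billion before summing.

$6,643 billion

Year 1998: gap = -1.6 × (9.52 - 6.02) = -5.6%, loss ≈ 22963 × 5.6/100 ≈ 1286.
Year 1999: gap = -1.6 × (8.02 - 6.02) = -3.2%, loss ≈ 22963 × 3.2/100 ≈ 735.
Year 2000: gap = -1.6 × (10.1 - 6.02) = -6.528%, loss ≈ 22963 × 6.528/100 ≈ 1499.
Year 2001: gap = -1.6 × (10.55 - 6.02) = -7.248%, loss ≈ 22963 × 7.248/100 ≈ 1664.
Year 2002: gap = -1.6 × (9.99 - 6.02) = -6.352%, loss ≈ 22963 × 6.352/100 ≈ 1459.
Total lost output = 1286 + 735 + 1499 + 1664 + 1459 = 6643 billion.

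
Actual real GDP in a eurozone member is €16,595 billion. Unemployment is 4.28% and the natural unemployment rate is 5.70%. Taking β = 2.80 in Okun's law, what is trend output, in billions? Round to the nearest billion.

€15,960 billion

Unemployment gap = 4.28 - 5.7 = -1.42 points, so output gap = -2.8 × (-1.42) = 3.976%.
Since Y = Y* × (1 + gap/100), Y* = 16595/1.03976 ≈ 15960 billion.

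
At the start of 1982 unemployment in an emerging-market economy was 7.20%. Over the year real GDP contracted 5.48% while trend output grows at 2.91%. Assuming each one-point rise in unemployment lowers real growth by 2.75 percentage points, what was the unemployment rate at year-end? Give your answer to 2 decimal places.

Growth-rate Okun's law: g_Y = g_Y* - β × Δu, so Δu = (g_Y* - g_Y)/β.
Δu = (2.91 + 5.48)/2.75 = 8.39/2.75 = 3.05 percentage points.
Year-end unemployment = 7.2 + 3.05 = 10.25%.

10.25%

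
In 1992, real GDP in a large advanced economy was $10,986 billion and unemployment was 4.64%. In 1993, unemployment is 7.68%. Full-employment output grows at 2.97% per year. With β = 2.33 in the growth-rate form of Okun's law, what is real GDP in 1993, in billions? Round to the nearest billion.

$10,534 billion

Δu = 7.68 - 4.64 = 3.04 points.
Okun's law (growth form): g_Y = g_Y* - β × Δu = 2.97 - 2.33 × (3.04) = 2.97 - 7.0832 = -4.1132%.
Real GDP in the next year = 10986 × (1 - 4.1132/100) = 10986 × 0.958868 ≈ 10534 billion.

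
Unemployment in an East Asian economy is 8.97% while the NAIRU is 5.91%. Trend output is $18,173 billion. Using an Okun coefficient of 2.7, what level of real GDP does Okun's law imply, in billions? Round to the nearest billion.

Unemployment gap = 8.97 - 5.91 = 3.06 points, so the output gap is -2.7 × 3.06 = -8.262%.
Actual GDP = 18173 × (1 - 8.262/100) = 18173 × 0.91738 ≈ 16672 billion.

$16,672 billion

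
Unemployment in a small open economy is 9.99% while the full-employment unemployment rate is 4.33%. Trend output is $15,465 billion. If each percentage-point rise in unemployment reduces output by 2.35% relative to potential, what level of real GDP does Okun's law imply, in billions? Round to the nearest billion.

Unemployment gap = 9.99 - 4.33 = 5.66 points, so the output gap is -2.35 × 5.66 = -13.301%.
Actual GDP = 15465 × (1 - 13.301/100) = 15465 × 0.86699 ≈ 13408 billion.

$13,408 billion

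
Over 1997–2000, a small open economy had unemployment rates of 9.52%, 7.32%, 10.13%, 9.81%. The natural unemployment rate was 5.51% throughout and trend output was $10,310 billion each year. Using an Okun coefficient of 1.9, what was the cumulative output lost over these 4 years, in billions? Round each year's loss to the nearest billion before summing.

Year 1997: gap = -1.9 × (9.52 - 5.51) = -7.619%, loss ≈ 10310 × 7.619/100 ≈ 786.
Year 1998: gap = -1.9 × (7.32 - 5.51) = -3.439%, loss ≈ 10310 × 3.439/100 ≈ 355.
Year 1999: gap = -1.9 × (10.13 - 5.51) = -8.778%, loss ≈ 10310 × 8.778/100 ≈ 905.
Year 2000: gap = -1.9 × (9.81 - 5.51) = -8.17%, loss ≈ 10310 × 8.17/100 ≈ 842.
Total lost output = 786 + 355 + 905 + 842 = 2888 billion.

$2,888 billion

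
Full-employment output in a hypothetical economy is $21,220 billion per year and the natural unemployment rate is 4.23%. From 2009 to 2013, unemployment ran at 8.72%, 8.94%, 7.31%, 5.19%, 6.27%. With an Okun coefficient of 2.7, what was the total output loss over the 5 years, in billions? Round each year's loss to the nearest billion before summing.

Year 2009: gap = -2.7 × (8.72 - 4.23) = -12.123%, loss ≈ 21220 × 12.123/100 ≈ 2573.
Year 2010: gap = -2.7 × (8.94 - 4.23) = -12.717%, loss ≈ 21220 × 12.717/100 ≈ 2699.
Year 2011: gap = -2.7 × (7.31 - 4.23) = -8.316%, loss ≈ 21220 × 8.316/100 ≈ 1765.
Year 2012: gap = -2.7 × (5.19 - 4.23) = -2.592%, loss ≈ 21220 × 2.592/100 ≈ 550.
Year 2013: gap = -2.7 × (6.27 - 4.23) = -5.508%, loss ≈ 21220 × 5.508/100 ≈ 1169.
Total lost output = 2573 + 2699 + 1765 + 550 + 1169 = 8756 billion.

$8,756 billion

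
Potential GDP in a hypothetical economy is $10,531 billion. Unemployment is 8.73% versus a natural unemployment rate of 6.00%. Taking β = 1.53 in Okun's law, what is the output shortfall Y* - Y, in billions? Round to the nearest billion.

Output gap = -1.53 × (8.73 - 6) = -1.53 × 2.73 = -4.1769%.
Actual GDP ≈ 10531 × 0.958231 ≈ 10091 billion, so the shortfall is 10531 - 10091 = 440 billion.

$440 billion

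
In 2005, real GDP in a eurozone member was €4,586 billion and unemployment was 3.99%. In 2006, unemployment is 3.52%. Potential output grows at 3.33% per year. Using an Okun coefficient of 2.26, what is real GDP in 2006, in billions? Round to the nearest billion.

Δu = 3.52 - 3.99 = -0.47 points.
Okun's law (growth form): g_Y = g_Y* - β × Δu = 3.33 - 2.26 × (-0.47) = 3.33 + 1.0622 = 4.3922%.
Real GDP in the next year = 4586 × (1 + 4.3922/100) = 4586 × 1.043922 ≈ 4787 billion.

€4,787 billion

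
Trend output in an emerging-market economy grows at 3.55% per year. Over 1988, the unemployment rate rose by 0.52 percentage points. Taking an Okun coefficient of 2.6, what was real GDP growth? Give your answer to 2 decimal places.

2.20%

Growth-rate Okun's law: g_Y = g_Y* - β × Δu.
g_Y = 3.55 - 2.6 × (0.52) = 3.55 - 1.352 = 2.198%, i.e. 2.20% to 2 d.p.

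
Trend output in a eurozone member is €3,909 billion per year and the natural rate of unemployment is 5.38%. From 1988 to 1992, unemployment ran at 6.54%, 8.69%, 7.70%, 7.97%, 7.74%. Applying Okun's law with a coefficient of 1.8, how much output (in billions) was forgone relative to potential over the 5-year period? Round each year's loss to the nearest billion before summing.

Year 1988: gap = -1.8 × (6.54 - 5.38) = -2.088%, loss ≈ 3909 × 2.088/100 ≈ 82.
Year 1989: gap = -1.8 × (8.69 - 5.38) = -5.958%, loss ≈ 3909 × 5.958/100 ≈ 233.
Year 1990: gap = -1.8 × (7.7 - 5.38) = -4.176%, loss ≈ 3909 × 4.176/100 ≈ 163.
Year 1991: gap = -1.8 × (7.97 - 5.38) = -4.662%, loss ≈ 3909 × 4.662/100 ≈ 182.
Year 1992: gap = -1.8 × (7.74 - 5.38) = -4.248%, loss ≈ 3909 × 4.248/100 ≈ 166.
Total lost output = 82 + 233 + 163 + 182 + 166 = 826 billion.

€826 billion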